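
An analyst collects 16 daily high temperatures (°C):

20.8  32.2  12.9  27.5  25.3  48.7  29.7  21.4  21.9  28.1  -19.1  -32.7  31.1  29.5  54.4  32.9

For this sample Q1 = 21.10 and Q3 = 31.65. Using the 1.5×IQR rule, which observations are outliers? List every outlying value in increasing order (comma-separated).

IQR = Q3 − Q1 = 31.65 − 21.10 = 10.55.
Lower fence = Q1 − 1.5·IQR = 21.10 − 15.825 = 5.275.
Upper fence = Q3 + 1.5·IQR = 31.65 + 15.825 = 47.475.
-32.7 < 5.275 → outlier.
-19.1 < 5.275 → outlier.
48.7 > 47.475 → outlier.
54.4 > 47.475 → outlier.
All remaining values lie within [5.275, 47.475].

-32.7, -19.1, 48.7, 54.4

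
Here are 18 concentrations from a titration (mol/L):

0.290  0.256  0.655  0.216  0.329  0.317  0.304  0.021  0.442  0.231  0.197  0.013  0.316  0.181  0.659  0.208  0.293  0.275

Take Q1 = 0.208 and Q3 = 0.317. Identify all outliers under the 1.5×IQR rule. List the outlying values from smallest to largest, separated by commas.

IQR = Q3 − Q1 = 0.317 − 0.208 = 0.109.
Lower fence = Q1 − 1.5·IQR = 0.208 − 0.1635 = 0.0445.
Upper fence = Q3 + 1.5·IQR = 0.317 + 0.1635 = 0.4805.
0.013 < 0.0445 → outlier.
0.021 < 0.0445 → outlier.
0.655 > 0.4805 → outlier.
0.659 > 0.4805 → outlier.
All remaining values lie within [0.0445, 0.4805].

0.013, 0.021, 0.655, 0.659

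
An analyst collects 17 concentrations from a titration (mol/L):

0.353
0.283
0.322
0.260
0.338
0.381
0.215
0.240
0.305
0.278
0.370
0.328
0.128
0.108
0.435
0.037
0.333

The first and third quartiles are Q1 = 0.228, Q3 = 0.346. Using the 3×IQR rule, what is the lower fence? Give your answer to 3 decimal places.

-0.126

IQR = Q3 − Q1 = 0.346 − 0.228 = 0.118.
Lower fence = Q1 − 3·IQR = 0.228 − 0.354 = -0.126.
Upper fence = Q3 + 3·IQR = 0.346 + 0.354 = 0.700.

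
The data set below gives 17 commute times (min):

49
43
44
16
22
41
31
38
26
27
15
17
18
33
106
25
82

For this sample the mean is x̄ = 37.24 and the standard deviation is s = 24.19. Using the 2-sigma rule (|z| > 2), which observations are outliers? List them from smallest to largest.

106

Cutoffs at x̄ ± 2s: 37.24 ± 2·24.19 = [-11.14, 85.62].
106: z = 2.84, |z| > 2 → outlier.
Every other value lies within [-11.14, 85.62].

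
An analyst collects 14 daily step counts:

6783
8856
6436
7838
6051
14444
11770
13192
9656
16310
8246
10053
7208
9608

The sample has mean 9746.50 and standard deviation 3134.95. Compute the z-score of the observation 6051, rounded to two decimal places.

z = (6051 − 9746.50) / 3134.95 = -1.18.

-1.18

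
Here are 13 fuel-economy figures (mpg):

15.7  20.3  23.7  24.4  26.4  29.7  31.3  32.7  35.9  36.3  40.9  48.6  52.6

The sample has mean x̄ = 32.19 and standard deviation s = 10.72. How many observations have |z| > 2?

Cutoffs: x̄ ± 2s = [10.75, 53.63].
Every value lies within the cutoffs.

0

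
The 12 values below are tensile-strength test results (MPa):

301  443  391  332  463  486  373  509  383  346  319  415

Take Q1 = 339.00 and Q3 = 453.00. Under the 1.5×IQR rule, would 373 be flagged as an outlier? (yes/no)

IQR = Q3 − Q1 = 453.00 − 339.00 = 114.00.
Lower fence = Q1 − 1.5·IQR = 339.00 − 171.00 = 168.00.
Upper fence = Q3 + 1.5·IQR = 453.00 + 171.00 = 624.00.
373 lies within [168.00, 624.00].

no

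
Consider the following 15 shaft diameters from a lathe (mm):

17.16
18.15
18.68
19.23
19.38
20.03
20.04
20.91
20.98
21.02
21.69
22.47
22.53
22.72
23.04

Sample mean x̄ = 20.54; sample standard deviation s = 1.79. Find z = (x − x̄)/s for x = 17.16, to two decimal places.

-1.89

z = (17.16 − 20.54) / 1.79 = -1.89.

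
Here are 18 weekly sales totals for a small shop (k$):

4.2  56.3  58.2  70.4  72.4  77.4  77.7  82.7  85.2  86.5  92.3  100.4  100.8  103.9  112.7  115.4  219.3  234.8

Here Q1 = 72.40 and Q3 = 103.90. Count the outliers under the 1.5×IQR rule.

3

IQR = 31.50; fences at 72.40 − 47.25 = 25.15 and 103.90 + 47.25 = 151.15.
Outside the cutoffs: 4.2, 219.3, 234.8.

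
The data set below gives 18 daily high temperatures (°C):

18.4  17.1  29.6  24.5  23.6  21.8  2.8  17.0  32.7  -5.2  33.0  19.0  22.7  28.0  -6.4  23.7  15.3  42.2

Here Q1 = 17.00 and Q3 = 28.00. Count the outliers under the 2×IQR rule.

2

IQR = 11.00; fences at 17.00 − 22.00 = -5.00 and 28.00 + 22.00 = 50.00.
Outside the cutoffs: -6.4, -5.2.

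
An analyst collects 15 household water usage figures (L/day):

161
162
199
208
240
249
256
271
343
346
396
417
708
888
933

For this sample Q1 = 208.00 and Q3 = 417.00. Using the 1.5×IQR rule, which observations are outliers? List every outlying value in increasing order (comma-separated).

888, 933

IQR = Q3 − Q1 = 417.00 − 208.00 = 209.00.
Lower fence = Q1 − 1.5·IQR = 208.00 − 313.50 = -105.50.
Upper fence = Q3 + 1.5·IQR = 417.00 + 313.50 = 730.50.
888 > 730.50 → outlier.
933 > 730.50 → outlier.
All remaining values lie within [-105.50, 730.50].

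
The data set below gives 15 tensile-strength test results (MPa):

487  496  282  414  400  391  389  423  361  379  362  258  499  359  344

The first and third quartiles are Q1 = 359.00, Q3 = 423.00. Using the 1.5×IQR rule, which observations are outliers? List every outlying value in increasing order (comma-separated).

IQR = Q3 − Q1 = 423.00 − 359.00 = 64.00.
Lower fence = Q1 − 1.5·IQR = 359.00 − 96.00 = 263.00.
Upper fence = Q3 + 1.5·IQR = 423.00 + 96.00 = 519.00.
258 < 263.00 → outlier.
All remaining values lie within [263.00, 519.00].

258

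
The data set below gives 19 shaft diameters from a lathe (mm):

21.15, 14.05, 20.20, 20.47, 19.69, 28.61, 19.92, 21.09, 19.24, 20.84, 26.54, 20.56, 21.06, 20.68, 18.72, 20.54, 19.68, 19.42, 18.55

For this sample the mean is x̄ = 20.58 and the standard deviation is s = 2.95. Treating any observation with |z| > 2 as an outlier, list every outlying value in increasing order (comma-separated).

Cutoffs at x̄ ± 2s: 20.58 ± 2·2.95 = [14.68, 26.48].
14.05: z = -2.21, |z| > 2 → outlier.
26.54: z = 2.02, |z| > 2 → outlier.
28.61: z = 2.72, |z| > 2 → outlier.
Every other value lies within [14.68, 26.48].

14.05, 26.54, 28.61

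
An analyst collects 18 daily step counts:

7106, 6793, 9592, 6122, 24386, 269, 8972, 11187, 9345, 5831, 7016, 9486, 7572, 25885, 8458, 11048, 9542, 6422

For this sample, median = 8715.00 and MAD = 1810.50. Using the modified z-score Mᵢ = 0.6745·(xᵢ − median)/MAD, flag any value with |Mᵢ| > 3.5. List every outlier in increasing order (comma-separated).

24386, 25885

|Mᵢ| > 3.5 ⇔ |xᵢ − 8715.00| > 3.5·1810.50/0.6745 = 9394.74.
So outliers lie outside [-679.74, 18109.74].
24386: M = 5.84 → outlier.
25885: M = 6.40 → outlier.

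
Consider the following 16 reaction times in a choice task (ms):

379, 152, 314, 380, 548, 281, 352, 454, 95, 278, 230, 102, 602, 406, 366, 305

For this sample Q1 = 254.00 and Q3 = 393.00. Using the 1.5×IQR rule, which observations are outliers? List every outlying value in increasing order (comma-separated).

602

IQR = Q3 − Q1 = 393.00 − 254.00 = 139.00.
Lower fence = Q1 − 1.5·IQR = 254.00 − 208.50 = 45.50.
Upper fence = Q3 + 1.5·IQR = 393.00 + 208.50 = 601.50.
602 > 601.50 → outlier.
All remaining values lie within [45.50, 601.50].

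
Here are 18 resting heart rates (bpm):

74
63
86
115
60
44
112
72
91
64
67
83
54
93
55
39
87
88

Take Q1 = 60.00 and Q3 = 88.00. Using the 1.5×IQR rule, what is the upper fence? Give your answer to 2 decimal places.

IQR = Q3 − Q1 = 88.00 − 60.00 = 28.00.
Lower fence = Q1 − 1.5·IQR = 60.00 − 42.00 = 18.00.
Upper fence = Q3 + 1.5·IQR = 88.00 + 42.00 = 130.00.

130.00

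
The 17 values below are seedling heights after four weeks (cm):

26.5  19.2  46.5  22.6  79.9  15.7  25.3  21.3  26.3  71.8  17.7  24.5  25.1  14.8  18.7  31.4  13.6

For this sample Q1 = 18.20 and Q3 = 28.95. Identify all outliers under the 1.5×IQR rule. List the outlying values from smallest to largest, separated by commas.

IQR = Q3 − Q1 = 28.95 − 18.20 = 10.75.
Lower fence = Q1 − 1.5·IQR = 18.20 − 16.125 = 2.075.
Upper fence = Q3 + 1.5·IQR = 28.95 + 16.125 = 45.075.
46.5 > 45.075 → outlier.
71.8 > 45.075 → outlier.
79.9 > 45.075 → outlier.
All remaining values lie within [2.075, 45.075].

46.5, 71.8, 79.9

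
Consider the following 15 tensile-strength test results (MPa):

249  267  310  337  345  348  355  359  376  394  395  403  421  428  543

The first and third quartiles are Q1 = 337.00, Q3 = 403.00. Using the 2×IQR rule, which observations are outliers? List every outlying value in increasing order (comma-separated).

IQR = Q3 − Q1 = 403.00 − 337.00 = 66.00.
Lower fence = Q1 − 2·IQR = 337.00 − 132.00 = 205.00.
Upper fence = Q3 + 2·IQR = 403.00 + 132.00 = 535.00.
543 > 535.00 → outlier.
All remaining values lie within [205.00, 535.00].

543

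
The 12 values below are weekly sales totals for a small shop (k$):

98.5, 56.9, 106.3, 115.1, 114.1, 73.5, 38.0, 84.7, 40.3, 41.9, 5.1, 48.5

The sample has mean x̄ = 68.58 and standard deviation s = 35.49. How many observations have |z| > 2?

Cutoffs: x̄ ± 2s = [-2.40, 139.56].
Every value lies within the cutoffs.

0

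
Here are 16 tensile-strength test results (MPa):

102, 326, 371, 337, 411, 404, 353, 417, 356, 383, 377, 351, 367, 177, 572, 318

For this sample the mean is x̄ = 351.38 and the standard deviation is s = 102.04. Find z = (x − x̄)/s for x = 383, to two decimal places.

z = (383 − 351.38) / 102.04 = 0.31.

0.31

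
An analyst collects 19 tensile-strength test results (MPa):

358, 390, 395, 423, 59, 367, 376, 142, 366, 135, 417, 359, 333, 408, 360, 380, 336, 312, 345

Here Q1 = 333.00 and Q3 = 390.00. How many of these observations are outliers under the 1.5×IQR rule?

IQR = 57.00; fences at 333.00 − 85.50 = 247.50 and 390.00 + 85.50 = 475.50.
Outside the cutoffs: 59, 135, 142.

3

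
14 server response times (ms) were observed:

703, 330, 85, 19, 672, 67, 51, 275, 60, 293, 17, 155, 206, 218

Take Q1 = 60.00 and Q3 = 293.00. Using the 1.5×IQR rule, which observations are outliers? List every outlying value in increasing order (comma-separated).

672, 703

IQR = Q3 − Q1 = 293.00 − 60.00 = 233.00.
Lower fence = Q1 − 1.5·IQR = 60.00 − 349.50 = -289.50.
Upper fence = Q3 + 1.5·IQR = 293.00 + 349.50 = 642.50.
672 > 642.50 → outlier.
703 > 642.50 → outlier.
All remaining values lie within [-289.50, 642.50].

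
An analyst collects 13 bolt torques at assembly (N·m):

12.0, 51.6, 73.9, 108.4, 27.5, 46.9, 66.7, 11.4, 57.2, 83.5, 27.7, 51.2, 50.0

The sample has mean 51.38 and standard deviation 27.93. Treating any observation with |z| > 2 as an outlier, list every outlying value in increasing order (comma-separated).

108.4

Cutoffs at x̄ ± 2s: 51.38 ± 2·27.93 = [-4.48, 107.24].
108.4: z = 2.04, |z| > 2 → outlier.
Every other value lies within [-4.48, 107.24].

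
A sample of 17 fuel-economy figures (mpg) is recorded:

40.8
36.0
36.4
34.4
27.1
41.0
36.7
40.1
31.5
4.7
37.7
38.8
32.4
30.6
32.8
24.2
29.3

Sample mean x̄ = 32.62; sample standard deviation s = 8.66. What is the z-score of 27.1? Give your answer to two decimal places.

-0.64

z = (27.1 − 32.62) / 8.66 = -0.64.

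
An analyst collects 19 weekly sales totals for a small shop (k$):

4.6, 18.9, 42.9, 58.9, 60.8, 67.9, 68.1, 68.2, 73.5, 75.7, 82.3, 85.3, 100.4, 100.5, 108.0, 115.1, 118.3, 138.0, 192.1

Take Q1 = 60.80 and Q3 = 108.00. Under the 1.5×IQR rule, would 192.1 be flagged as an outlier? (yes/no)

yes

IQR = Q3 − Q1 = 108.00 − 60.80 = 47.20.
Lower fence = Q1 − 1.5·IQR = 60.80 − 70.80 = -10.00.
Upper fence = Q3 + 1.5·IQR = 108.00 + 70.80 = 178.80.
192.1 lies above the upper fence.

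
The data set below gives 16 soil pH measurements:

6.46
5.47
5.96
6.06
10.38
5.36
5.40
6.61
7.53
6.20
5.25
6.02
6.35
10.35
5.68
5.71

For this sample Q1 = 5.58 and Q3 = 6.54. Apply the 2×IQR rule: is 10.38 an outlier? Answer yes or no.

IQR = Q3 − Q1 = 6.54 − 5.58 = 0.96.
Lower fence = Q1 − 2·IQR = 5.58 − 1.92 = 3.66.
Upper fence = Q3 + 2·IQR = 6.54 + 1.92 = 8.46.
10.38 lies above the upper fence.

yes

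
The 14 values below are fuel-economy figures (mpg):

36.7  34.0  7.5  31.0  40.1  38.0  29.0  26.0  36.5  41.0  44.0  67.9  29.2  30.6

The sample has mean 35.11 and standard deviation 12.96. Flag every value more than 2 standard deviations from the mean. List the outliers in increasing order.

7.5, 67.9

Cutoffs at x̄ ± 2s: 35.11 ± 2·12.96 = [9.19, 61.03].
7.5: z = -2.13, |z| > 2 → outlier.
67.9: z = 2.53, |z| > 2 → outlier.
Every other value lies within [9.19, 61.03].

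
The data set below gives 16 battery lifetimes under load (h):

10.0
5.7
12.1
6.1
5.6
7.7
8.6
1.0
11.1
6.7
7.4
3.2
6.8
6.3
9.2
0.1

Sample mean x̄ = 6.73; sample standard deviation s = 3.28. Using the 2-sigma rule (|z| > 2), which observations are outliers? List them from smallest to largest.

Cutoffs at x̄ ± 2s: 6.73 ± 2·3.28 = [0.17, 13.29].
0.1: z = -2.02, |z| > 2 → outlier.
Every other value lies within [0.17, 13.29].

0.1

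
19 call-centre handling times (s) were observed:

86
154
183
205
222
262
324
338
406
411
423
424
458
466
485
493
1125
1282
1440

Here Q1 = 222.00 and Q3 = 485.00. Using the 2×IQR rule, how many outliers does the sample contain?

3

IQR = 263.00; fences at 222.00 − 526.00 = -304.00 and 485.00 + 526.00 = 1011.00.
Outside the cutoffs: 1125, 1282, 1440.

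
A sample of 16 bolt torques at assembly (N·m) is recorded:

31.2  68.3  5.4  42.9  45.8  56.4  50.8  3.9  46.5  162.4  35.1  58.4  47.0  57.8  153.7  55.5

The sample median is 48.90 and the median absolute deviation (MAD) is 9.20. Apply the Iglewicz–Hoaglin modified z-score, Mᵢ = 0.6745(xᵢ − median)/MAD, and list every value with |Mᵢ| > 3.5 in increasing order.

|Mᵢ| > 3.5 ⇔ |xᵢ − 48.90| > 3.5·9.20/0.6745 = 47.74.
So outliers lie outside [1.16, 96.64].
153.7: M = 7.68 → outlier.
162.4: M = 8.32 → outlier.

153.7, 162.4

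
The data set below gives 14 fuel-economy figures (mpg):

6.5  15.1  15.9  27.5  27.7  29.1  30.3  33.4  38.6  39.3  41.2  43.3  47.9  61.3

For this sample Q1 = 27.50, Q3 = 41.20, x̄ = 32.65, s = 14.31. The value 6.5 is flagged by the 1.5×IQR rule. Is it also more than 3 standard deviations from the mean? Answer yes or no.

z = (6.5 − 32.65) / 14.31 = -1.83.
|z| = 1.83 ≤ 3.

no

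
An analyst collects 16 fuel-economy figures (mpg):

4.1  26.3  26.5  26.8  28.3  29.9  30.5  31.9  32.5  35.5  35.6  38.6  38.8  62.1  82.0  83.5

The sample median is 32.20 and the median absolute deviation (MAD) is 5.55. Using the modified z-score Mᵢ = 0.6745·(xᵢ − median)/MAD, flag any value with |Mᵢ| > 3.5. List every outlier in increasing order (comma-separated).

62.1, 82.0, 83.5

|Mᵢ| > 3.5 ⇔ |xᵢ − 32.20| > 3.5·5.55/0.6745 = 28.80.
So outliers lie outside [3.40, 61.00].
62.1: M = 3.63 → outlier.
82.0: M = 6.05 → outlier.
83.5: M = 6.23 → outlier.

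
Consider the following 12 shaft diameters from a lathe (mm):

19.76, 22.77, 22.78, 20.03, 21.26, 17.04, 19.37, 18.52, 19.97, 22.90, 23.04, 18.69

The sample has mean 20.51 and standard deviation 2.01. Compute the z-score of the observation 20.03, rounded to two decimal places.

-0.24

z = (20.03 − 20.51) / 2.01 = -0.24.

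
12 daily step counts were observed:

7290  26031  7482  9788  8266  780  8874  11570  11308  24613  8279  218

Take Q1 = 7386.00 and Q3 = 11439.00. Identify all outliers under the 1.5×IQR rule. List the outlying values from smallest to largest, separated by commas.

IQR = Q3 − Q1 = 11439.00 − 7386.00 = 4053.00.
Lower fence = Q1 − 1.5·IQR = 7386.00 − 6079.50 = 1306.50.
Upper fence = Q3 + 1.5·IQR = 11439.00 + 6079.50 = 17518.50.
218 < 1306.50 → outlier.
780 < 1306.50 → outlier.
24613 > 17518.50 → outlier.
26031 > 17518.50 → outlier.
All remaining values lie within [1306.50, 17518.50].

218, 780, 24613, 26031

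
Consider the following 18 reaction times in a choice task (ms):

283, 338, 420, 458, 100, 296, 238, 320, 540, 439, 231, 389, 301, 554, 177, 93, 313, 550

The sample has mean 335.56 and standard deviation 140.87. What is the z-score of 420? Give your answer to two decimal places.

0.60

z = (420 − 335.56) / 140.87 = 0.60.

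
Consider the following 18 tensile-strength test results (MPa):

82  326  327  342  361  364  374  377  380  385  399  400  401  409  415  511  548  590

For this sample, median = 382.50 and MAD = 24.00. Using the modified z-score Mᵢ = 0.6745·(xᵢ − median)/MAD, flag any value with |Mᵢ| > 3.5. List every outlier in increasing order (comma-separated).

82, 511, 548, 590

|Mᵢ| > 3.5 ⇔ |xᵢ − 382.50| > 3.5·24.00/0.6745 = 124.54.
So outliers lie outside [257.96, 507.04].
82: M = -8.45 → outlier.
511: M = 3.61 → outlier.
548: M = 4.65 → outlier.
590: M = 5.83 → outlier.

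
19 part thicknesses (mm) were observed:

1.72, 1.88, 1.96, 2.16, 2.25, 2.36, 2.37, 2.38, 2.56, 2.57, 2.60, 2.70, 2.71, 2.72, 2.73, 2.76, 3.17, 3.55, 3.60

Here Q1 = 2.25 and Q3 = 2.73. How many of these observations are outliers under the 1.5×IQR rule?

2

IQR = 0.48; fences at 2.25 − 0.72 = 1.53 and 2.73 + 0.72 = 3.45.
Outside the cutoffs: 3.55, 3.60.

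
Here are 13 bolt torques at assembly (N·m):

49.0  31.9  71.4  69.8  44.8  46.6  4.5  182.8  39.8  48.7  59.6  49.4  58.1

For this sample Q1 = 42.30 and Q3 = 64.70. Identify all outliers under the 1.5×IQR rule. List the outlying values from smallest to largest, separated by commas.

IQR = Q3 − Q1 = 64.70 − 42.30 = 22.40.
Lower fence = Q1 − 1.5·IQR = 42.30 − 33.60 = 8.70.
Upper fence = Q3 + 1.5·IQR = 64.70 + 33.60 = 98.30.
4.5 < 8.70 → outlier.
182.8 > 98.30 → outlier.
All remaining values lie within [8.70, 98.30].

4.5, 182.8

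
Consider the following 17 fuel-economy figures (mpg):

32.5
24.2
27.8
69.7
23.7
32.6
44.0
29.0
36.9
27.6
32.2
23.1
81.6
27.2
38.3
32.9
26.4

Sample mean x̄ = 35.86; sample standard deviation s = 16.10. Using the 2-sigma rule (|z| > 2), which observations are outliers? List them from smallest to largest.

Cutoffs at x̄ ± 2s: 35.86 ± 2·16.10 = [3.66, 68.06].
69.7: z = 2.10, |z| > 2 → outlier.
81.6: z = 2.84, |z| > 2 → outlier.
Every other value lies within [3.66, 68.06].

69.7, 81.6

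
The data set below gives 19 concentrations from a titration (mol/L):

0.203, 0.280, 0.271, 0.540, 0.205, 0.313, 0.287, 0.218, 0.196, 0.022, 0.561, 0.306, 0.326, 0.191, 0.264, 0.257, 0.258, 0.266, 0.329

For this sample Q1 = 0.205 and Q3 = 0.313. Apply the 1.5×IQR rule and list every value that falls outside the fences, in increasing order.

IQR = Q3 − Q1 = 0.313 − 0.205 = 0.108.
Lower fence = Q1 − 1.5·IQR = 0.205 − 0.162 = 0.043.
Upper fence = Q3 + 1.5·IQR = 0.313 + 0.162 = 0.475.
0.022 < 0.043 → outlier.
0.540 > 0.475 → outlier.
0.561 > 0.475 → outlier.
All remaining values lie within [0.043, 0.475].

0.022, 0.540, 0.561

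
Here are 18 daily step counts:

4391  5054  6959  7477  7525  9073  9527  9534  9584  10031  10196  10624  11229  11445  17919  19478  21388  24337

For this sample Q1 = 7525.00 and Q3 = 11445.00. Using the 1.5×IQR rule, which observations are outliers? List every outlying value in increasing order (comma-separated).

17919, 19478, 21388, 24337

IQR = Q3 − Q1 = 11445.00 − 7525.00 = 3920.00.
Lower fence = Q1 − 1.5·IQR = 7525.00 − 5880.00 = 1645.00.
Upper fence = Q3 + 1.5·IQR = 11445.00 + 5880.00 = 17325.00.
17919 > 17325.00 → outlier.
19478 > 17325.00 → outlier.
21388 > 17325.00 → outlier.
24337 > 17325.00 → outlier.
All remaining values lie within [1645.00, 17325.00].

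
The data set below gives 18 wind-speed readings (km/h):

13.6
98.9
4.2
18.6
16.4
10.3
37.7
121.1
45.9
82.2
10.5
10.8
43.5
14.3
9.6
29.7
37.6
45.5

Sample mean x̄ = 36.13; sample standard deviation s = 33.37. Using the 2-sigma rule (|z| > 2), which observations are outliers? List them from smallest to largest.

Cutoffs at x̄ ± 2s: 36.13 ± 2·33.37 = [-30.61, 102.87].
121.1: z = 2.55, |z| > 2 → outlier.
Every other value lies within [-30.61, 102.87].

121.1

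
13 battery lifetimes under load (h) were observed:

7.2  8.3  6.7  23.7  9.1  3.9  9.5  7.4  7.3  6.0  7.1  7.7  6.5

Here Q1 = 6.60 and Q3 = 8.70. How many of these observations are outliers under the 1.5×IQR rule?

1

IQR = 2.10; fences at 6.60 − 3.15 = 3.45 and 8.70 + 3.15 = 11.85.
Outside the cutoffs: 23.7.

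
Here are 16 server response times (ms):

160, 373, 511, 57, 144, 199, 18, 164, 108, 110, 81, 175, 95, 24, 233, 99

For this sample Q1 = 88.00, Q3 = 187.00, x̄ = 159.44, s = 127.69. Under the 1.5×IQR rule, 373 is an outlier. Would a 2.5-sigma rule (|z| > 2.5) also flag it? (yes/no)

no

z = (373 − 159.44) / 127.69 = 1.67.
|z| = 1.67 ≤ 2.5.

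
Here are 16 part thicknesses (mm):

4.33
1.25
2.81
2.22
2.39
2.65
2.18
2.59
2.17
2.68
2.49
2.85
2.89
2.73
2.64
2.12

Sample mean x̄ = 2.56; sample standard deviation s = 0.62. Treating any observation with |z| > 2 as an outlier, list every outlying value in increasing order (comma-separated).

Cutoffs at x̄ ± 2s: 2.56 ± 2·0.62 = [1.32, 3.80].
1.25: z = -2.11, |z| > 2 → outlier.
4.33: z = 2.85, |z| > 2 → outlier.
Every other value lies within [1.32, 3.80].

1.25, 4.33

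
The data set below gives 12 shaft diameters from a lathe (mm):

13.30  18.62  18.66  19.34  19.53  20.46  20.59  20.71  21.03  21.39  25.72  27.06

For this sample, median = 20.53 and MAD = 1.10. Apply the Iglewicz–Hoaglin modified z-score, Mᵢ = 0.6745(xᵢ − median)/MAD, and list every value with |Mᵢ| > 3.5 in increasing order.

|Mᵢ| > 3.5 ⇔ |xᵢ − 20.53| > 3.5·1.10/0.6745 = 5.71.
So outliers lie outside [14.82, 26.24].
13.30: M = -4.43 → outlier.
27.06: M = 4.00 → outlier.

13.30, 27.06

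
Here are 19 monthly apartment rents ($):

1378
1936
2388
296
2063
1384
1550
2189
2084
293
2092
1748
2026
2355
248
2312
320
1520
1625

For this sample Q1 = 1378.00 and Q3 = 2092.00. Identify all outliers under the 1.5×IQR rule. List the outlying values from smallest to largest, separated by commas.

IQR = Q3 − Q1 = 2092.00 − 1378.00 = 714.00.
Lower fence = Q1 − 1.5·IQR = 1378.00 − 1071.00 = 307.00.
Upper fence = Q3 + 1.5·IQR = 2092.00 + 1071.00 = 3163.00.
248 < 307.00 → outlier.
293 < 307.00 → outlier.
296 < 307.00 → outlier.
All remaining values lie within [307.00, 3163.00].

248, 293, 296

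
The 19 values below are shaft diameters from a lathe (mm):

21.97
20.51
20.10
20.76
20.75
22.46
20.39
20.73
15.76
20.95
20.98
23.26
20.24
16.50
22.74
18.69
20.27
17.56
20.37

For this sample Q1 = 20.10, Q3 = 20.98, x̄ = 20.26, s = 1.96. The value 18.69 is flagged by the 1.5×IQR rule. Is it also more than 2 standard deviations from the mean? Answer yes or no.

no

z = (18.69 − 20.26) / 1.96 = -0.80.
|z| = 0.80 ≤ 2.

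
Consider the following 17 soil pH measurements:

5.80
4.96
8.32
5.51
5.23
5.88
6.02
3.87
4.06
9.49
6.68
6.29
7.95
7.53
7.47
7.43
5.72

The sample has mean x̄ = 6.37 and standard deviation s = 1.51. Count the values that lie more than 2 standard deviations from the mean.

Cutoffs: x̄ ± 2s = [3.35, 9.39].
Outside the cutoffs: 9.49.

1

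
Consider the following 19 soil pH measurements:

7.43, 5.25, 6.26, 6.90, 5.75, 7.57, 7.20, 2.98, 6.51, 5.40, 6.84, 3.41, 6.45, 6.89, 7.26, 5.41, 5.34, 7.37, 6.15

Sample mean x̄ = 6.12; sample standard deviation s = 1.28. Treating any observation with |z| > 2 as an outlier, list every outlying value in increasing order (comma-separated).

2.98, 3.41

Cutoffs at x̄ ± 2s: 6.12 ± 2·1.28 = [3.56, 8.68].
2.98: z = -2.45, |z| > 2 → outlier.
3.41: z = -2.12, |z| > 2 → outlier.
Every other value lies within [3.56, 8.68].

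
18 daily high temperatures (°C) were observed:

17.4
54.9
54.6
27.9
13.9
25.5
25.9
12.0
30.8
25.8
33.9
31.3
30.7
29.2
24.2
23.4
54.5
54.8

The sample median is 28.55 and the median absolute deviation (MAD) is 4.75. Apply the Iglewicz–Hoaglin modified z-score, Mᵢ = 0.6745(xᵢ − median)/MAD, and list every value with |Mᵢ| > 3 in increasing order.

54.5, 54.6, 54.8, 54.9

|Mᵢ| > 3 ⇔ |xᵢ − 28.55| > 3·4.75/0.6745 = 21.13.
So outliers lie outside [7.42, 49.68].
54.5: M = 3.68 → outlier.
54.6: M = 3.70 → outlier.
54.8: M = 3.73 → outlier.
54.9: M = 3.74 → outlier.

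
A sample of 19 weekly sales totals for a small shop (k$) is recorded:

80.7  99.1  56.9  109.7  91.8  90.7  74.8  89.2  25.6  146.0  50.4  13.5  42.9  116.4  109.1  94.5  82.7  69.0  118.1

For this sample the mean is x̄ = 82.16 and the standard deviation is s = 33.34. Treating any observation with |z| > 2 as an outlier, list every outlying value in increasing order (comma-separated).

Cutoffs at x̄ ± 2s: 82.16 ± 2·33.34 = [15.48, 148.84].
13.5: z = -2.06, |z| > 2 → outlier.
Every other value lies within [15.48, 148.84].

13.5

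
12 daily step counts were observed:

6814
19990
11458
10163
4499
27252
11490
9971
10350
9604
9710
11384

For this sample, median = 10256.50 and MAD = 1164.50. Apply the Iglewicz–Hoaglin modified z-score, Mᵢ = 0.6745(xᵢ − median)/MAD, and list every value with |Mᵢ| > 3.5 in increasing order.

19990, 27252

|Mᵢ| > 3.5 ⇔ |xᵢ − 10256.50| > 3.5·1164.50/0.6745 = 6042.62.
So outliers lie outside [4213.88, 16299.12].
19990: M = 5.64 → outlier.
27252: M = 9.84 → outlier.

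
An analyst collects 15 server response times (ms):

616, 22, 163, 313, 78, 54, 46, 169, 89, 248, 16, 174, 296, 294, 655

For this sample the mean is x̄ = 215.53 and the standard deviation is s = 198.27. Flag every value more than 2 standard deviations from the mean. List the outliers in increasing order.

Cutoffs at x̄ ± 2s: 215.53 ± 2·198.27 = [-181.01, 612.07].
616: z = 2.02, |z| > 2 → outlier.
655: z = 2.22, |z| > 2 → outlier.
Every other value lies within [-181.01, 612.07].

616, 655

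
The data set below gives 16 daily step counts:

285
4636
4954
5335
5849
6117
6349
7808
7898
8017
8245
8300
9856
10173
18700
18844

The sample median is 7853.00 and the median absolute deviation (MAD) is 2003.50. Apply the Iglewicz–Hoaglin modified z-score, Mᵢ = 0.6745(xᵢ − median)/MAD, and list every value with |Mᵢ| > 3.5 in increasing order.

|Mᵢ| > 3.5 ⇔ |xᵢ − 7853.00| > 3.5·2003.50/0.6745 = 10396.22.
So outliers lie outside [-2543.22, 18249.22].
18700: M = 3.65 → outlier.
18844: M = 3.70 → outlier.

18700, 18844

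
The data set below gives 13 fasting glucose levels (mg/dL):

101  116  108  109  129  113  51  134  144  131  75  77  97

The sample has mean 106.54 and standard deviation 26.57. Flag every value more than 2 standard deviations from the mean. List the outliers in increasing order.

Cutoffs at x̄ ± 2s: 106.54 ± 2·26.57 = [53.40, 159.68].
51: z = -2.09, |z| > 2 → outlier.
Every other value lies within [53.40, 159.68].

51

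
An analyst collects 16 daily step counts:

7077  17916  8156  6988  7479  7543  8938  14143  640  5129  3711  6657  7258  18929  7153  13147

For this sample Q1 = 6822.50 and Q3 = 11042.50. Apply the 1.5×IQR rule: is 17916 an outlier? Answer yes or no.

yes

IQR = Q3 − Q1 = 11042.50 − 6822.50 = 4220.00.
Lower fence = Q1 − 1.5·IQR = 6822.50 − 6330.00 = 492.50.
Upper fence = Q3 + 1.5·IQR = 11042.50 + 6330.00 = 17372.50.
17916 lies above the upper fence.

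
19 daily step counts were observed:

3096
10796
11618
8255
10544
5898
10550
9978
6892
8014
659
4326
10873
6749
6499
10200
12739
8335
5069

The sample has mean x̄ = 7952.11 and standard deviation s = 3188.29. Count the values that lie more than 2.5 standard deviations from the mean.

Cutoffs: x̄ ± 2.5s = [-18.615, 15922.835].
Every value lies within the cutoffs.

0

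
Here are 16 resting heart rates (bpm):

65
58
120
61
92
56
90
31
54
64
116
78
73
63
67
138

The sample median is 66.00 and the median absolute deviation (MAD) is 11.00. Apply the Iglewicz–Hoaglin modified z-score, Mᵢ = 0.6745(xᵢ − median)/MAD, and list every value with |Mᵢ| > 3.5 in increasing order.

|Mᵢ| > 3.5 ⇔ |xᵢ − 66.00| > 3.5·11.00/0.6745 = 57.08.
So outliers lie outside [8.92, 123.08].
138: M = 4.41 → outlier.

138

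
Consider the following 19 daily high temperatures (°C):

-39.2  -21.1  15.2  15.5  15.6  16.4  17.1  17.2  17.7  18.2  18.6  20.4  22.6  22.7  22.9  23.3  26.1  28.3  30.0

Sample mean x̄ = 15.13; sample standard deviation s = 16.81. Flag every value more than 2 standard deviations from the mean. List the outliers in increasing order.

Cutoffs at x̄ ± 2s: 15.13 ± 2·16.81 = [-18.49, 48.75].
-39.2: z = -3.23, |z| > 2 → outlier.
-21.1: z = -2.16, |z| > 2 → outlier.
Every other value lies within [-18.49, 48.75].

-39.2, -21.1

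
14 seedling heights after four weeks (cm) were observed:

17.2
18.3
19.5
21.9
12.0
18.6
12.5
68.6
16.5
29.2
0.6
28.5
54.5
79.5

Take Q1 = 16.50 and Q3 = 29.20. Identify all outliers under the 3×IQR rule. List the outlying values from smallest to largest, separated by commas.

IQR = Q3 − Q1 = 29.20 − 16.50 = 12.70.
Lower fence = Q1 − 3·IQR = 16.50 − 38.10 = -21.60.
Upper fence = Q3 + 3·IQR = 29.20 + 38.10 = 67.30.
68.6 > 67.30 → outlier.
79.5 > 67.30 → outlier.
All remaining values lie within [-21.60, 67.30].

68.6, 79.5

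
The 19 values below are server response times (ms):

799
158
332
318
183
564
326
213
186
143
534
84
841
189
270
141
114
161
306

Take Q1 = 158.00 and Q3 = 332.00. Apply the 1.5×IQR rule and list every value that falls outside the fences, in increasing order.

IQR = Q3 − Q1 = 332.00 − 158.00 = 174.00.
Lower fence = Q1 − 1.5·IQR = 158.00 − 261.00 = -103.00.
Upper fence = Q3 + 1.5·IQR = 332.00 + 261.00 = 593.00.
799 > 593.00 → outlier.
841 > 593.00 → outlier.
All remaining values lie within [-103.00, 593.00].

799, 841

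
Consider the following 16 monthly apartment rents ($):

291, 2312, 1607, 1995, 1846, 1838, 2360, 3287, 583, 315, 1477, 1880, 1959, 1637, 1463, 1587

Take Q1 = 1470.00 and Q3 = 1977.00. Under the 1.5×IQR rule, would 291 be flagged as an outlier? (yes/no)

IQR = Q3 − Q1 = 1977.00 − 1470.00 = 507.00.
Lower fence = Q1 − 1.5·IQR = 1470.00 − 760.50 = 709.50.
Upper fence = Q3 + 1.5·IQR = 1977.00 + 760.50 = 2737.50.
291 lies below the lower fence.

yes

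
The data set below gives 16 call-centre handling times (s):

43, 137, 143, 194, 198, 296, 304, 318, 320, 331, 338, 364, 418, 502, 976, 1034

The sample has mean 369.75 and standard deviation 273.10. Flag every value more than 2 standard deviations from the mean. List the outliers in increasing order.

Cutoffs at x̄ ± 2s: 369.75 ± 2·273.10 = [-176.45, 915.95].
976: z = 2.22, |z| > 2 → outlier.
1034: z = 2.43, |z| > 2 → outlier.
Every other value lies within [-176.45, 915.95].

976, 1034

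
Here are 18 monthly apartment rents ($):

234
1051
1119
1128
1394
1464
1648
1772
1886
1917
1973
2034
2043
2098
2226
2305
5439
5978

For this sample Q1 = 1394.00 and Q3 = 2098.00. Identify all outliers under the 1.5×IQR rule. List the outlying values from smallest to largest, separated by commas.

IQR = Q3 − Q1 = 2098.00 − 1394.00 = 704.00.
Lower fence = Q1 − 1.5·IQR = 1394.00 − 1056.00 = 338.00.
Upper fence = Q3 + 1.5·IQR = 2098.00 + 1056.00 = 3154.00.
234 < 338.00 → outlier.
5439 > 3154.00 → outlier.
5978 > 3154.00 → outlier.
All remaining values lie within [338.00, 3154.00].

234, 5439, 5978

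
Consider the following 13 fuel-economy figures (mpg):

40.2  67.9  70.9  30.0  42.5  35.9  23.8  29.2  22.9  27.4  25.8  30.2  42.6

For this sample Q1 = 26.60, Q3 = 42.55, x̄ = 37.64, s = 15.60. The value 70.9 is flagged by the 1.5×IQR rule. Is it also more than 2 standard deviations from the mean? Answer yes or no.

yes

z = (70.9 − 37.64) / 15.60 = 2.13.
|z| = 2.13 > 2.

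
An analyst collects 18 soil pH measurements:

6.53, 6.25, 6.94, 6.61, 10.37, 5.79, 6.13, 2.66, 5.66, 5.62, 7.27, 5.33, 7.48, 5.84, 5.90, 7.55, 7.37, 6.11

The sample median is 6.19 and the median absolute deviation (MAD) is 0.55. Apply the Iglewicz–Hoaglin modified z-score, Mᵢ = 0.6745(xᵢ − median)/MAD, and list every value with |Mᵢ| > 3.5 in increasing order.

2.66, 10.37

|Mᵢ| > 3.5 ⇔ |xᵢ − 6.19| > 3.5·0.55/0.6745 = 2.85.
So outliers lie outside [3.34, 9.04].
2.66: M = -4.33 → outlier.
10.37: M = 5.13 → outlier.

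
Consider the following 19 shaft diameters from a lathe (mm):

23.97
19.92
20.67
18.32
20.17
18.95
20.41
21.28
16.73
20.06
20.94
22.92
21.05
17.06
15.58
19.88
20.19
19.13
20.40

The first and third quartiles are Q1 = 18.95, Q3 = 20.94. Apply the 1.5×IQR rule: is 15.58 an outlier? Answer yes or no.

yes

IQR = Q3 − Q1 = 20.94 − 18.95 = 1.99.
Lower fence = Q1 − 1.5·IQR = 18.95 − 2.985 = 15.965.
Upper fence = Q3 + 1.5·IQR = 20.94 + 2.985 = 23.925.
15.58 lies below the lower fence.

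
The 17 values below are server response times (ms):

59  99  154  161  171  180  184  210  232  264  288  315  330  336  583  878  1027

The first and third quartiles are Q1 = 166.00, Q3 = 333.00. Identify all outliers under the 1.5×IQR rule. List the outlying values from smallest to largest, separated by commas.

878, 1027

IQR = Q3 − Q1 = 333.00 − 166.00 = 167.00.
Lower fence = Q1 − 1.5·IQR = 166.00 − 250.50 = -84.50.
Upper fence = Q3 + 1.5·IQR = 333.00 + 250.50 = 583.50.
878 > 583.50 → outlier.
1027 > 583.50 → outlier.
All remaining values lie within [-84.50, 583.50].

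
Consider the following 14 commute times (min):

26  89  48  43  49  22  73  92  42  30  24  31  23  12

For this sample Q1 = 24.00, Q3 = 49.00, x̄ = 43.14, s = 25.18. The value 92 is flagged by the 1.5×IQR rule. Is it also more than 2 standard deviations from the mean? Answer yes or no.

no

z = (92 − 43.14) / 25.18 = 1.94.
|z| = 1.94 ≤ 2.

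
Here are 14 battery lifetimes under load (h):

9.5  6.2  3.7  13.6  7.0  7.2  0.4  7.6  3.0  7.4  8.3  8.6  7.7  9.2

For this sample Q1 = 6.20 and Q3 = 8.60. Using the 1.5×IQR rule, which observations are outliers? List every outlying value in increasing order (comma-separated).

0.4, 13.6

IQR = Q3 − Q1 = 8.60 − 6.20 = 2.40.
Lower fence = Q1 − 1.5·IQR = 6.20 − 3.60 = 2.60.
Upper fence = Q3 + 1.5·IQR = 8.60 + 3.60 = 12.20.
0.4 < 2.60 → outlier.
13.6 > 12.20 → outlier.
All remaining values lie within [2.60, 12.20].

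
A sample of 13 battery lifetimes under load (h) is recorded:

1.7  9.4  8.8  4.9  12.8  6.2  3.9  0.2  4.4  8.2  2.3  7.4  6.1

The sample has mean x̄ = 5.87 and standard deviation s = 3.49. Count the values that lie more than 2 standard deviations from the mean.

0

Cutoffs: x̄ ± 2s = [-1.11, 12.85].
Every value lies within the cutoffs.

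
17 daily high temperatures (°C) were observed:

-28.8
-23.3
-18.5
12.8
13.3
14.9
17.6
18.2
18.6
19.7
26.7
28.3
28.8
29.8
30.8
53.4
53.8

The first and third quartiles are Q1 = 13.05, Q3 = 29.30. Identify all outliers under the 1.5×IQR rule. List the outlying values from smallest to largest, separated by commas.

-28.8, -23.3, -18.5, 53.8

IQR = Q3 − Q1 = 29.30 − 13.05 = 16.25.
Lower fence = Q1 − 1.5·IQR = 13.05 − 24.375 = -11.325.
Upper fence = Q3 + 1.5·IQR = 29.30 + 24.375 = 53.675.
-28.8 < -11.325 → outlier.
-23.3 < -11.325 → outlier.
-18.5 < -11.325 → outlier.
53.8 > 53.675 → outlier.
All remaining values lie within [-11.325, 53.675].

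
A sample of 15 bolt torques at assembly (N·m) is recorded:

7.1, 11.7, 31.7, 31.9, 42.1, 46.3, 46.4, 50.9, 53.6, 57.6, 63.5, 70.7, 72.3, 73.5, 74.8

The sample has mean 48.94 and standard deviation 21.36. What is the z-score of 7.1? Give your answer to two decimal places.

z = (7.1 − 48.94) / 21.36 = -1.96.

-1.96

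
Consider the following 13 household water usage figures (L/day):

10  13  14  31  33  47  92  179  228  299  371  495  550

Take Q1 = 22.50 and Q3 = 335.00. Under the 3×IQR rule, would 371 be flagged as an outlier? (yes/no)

no

IQR = Q3 − Q1 = 335.00 − 22.50 = 312.50.
Lower fence = Q1 − 3·IQR = 22.50 − 937.50 = -915.00.
Upper fence = Q3 + 3·IQR = 335.00 + 937.50 = 1272.50.
371 lies within [-915.00, 1272.50].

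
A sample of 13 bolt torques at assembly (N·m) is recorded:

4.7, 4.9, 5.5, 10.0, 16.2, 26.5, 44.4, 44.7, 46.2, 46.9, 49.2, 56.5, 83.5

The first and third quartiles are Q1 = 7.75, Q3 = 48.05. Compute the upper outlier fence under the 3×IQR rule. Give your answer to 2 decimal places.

IQR = Q3 − Q1 = 48.05 − 7.75 = 40.30.
Lower fence = Q1 − 3·IQR = 7.75 − 120.90 = -113.15.
Upper fence = Q3 + 3·IQR = 48.05 + 120.90 = 168.95.

168.95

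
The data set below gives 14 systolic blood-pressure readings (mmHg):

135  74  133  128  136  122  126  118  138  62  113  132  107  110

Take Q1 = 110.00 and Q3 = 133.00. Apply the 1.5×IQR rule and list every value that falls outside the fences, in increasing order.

62, 74

IQR = Q3 − Q1 = 133.00 − 110.00 = 23.00.
Lower fence = Q1 − 1.5·IQR = 110.00 − 34.50 = 75.50.
Upper fence = Q3 + 1.5·IQR = 133.00 + 34.50 = 167.50.
62 < 75.50 → outlier.
74 < 75.50 → outlier.
All remaining values lie within [75.50, 167.50].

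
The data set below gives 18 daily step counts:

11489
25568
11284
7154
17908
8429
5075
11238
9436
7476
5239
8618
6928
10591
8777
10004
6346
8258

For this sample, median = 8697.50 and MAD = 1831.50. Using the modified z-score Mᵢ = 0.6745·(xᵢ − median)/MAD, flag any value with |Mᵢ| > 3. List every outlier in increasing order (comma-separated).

17908, 25568

|Mᵢ| > 3 ⇔ |xᵢ − 8697.50| > 3·1831.50/0.6745 = 8146.03.
So outliers lie outside [551.47, 16843.53].
17908: M = 3.39 → outlier.
25568: M = 6.21 → outlier.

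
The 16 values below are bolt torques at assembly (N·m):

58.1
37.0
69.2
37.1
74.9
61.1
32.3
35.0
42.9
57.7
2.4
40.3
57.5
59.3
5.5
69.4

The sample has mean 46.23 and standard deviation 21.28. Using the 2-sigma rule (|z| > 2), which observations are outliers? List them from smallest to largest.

Cutoffs at x̄ ± 2s: 46.23 ± 2·21.28 = [3.67, 88.79].
2.4: z = -2.06, |z| > 2 → outlier.
Every other value lies within [3.67, 88.79].

2.4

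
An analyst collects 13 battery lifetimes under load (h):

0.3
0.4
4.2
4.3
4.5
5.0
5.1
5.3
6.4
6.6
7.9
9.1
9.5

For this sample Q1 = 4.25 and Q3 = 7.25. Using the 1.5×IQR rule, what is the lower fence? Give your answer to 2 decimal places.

-0.25

IQR = Q3 − Q1 = 7.25 − 4.25 = 3.00.
Lower fence = Q1 − 1.5·IQR = 4.25 − 4.50 = -0.25.
Upper fence = Q3 + 1.5·IQR = 7.25 + 4.50 = 11.75.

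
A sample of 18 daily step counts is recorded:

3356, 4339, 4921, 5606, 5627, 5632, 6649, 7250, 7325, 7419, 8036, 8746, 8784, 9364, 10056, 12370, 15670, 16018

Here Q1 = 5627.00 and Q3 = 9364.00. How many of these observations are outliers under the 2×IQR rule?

0

IQR = 3737.00; fences at 5627.00 − 7474.00 = -1847.00 and 9364.00 + 7474.00 = 16838.00.
Every value lies within the cutoffs.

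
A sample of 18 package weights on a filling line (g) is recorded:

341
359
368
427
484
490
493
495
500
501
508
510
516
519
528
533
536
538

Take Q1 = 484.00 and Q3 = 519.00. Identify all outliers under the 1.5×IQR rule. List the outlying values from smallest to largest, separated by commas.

341, 359, 368, 427

IQR = Q3 − Q1 = 519.00 − 484.00 = 35.00.
Lower fence = Q1 − 1.5·IQR = 484.00 − 52.50 = 431.50.
Upper fence = Q3 + 1.5·IQR = 519.00 + 52.50 = 571.50.
341 < 431.50 → outlier.
359 < 431.50 → outlier.
368 < 431.50 → outlier.
427 < 431.50 → outlier.
All remaining values lie within [431.50, 571.50].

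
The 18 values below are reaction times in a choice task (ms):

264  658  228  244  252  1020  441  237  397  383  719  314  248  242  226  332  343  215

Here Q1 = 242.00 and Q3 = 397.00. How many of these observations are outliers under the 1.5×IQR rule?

3

IQR = 155.00; fences at 242.00 − 232.50 = 9.50 and 397.00 + 232.50 = 629.50.
Outside the cutoffs: 658, 719, 1020.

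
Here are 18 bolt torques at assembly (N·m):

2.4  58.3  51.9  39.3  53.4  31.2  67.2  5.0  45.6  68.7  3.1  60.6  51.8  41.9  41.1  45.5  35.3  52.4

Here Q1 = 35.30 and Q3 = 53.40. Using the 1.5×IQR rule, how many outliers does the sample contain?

IQR = 18.10; fences at 35.30 − 27.15 = 8.15 and 53.40 + 27.15 = 80.55.
Outside the cutoffs: 2.4, 3.1, 5.0.

3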